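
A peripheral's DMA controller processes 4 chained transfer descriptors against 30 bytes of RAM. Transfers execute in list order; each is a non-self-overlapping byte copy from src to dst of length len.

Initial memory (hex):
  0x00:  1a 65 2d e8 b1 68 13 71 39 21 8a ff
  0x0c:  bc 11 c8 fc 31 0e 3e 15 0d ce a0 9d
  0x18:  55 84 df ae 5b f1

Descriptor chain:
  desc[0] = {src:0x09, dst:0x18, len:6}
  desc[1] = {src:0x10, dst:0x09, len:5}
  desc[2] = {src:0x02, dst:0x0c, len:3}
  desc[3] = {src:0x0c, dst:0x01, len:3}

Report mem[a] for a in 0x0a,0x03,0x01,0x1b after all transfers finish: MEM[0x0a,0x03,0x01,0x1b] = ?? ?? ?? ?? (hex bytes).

MEM[0x0a,0x03,0x01,0x1b] = 0e b1 2d bc

#0 dst[0x18+6] := {0x21,0x8a,0xff,0xbc,0x11,0xc8}
#1 dst[0x09+5] := {0x31,0x0e,0x3e,0x15,0x0d}
#2 dst[0x0c+3] := {0x2d,0xe8,0xb1}
#3 dst[0x01+3] := {0x2d,0xe8,0xb1}
query mem[0x0a]=0x0e, mem[0x03]=0xb1, mem[0x01]=0x2d, mem[0x1b]=0xbc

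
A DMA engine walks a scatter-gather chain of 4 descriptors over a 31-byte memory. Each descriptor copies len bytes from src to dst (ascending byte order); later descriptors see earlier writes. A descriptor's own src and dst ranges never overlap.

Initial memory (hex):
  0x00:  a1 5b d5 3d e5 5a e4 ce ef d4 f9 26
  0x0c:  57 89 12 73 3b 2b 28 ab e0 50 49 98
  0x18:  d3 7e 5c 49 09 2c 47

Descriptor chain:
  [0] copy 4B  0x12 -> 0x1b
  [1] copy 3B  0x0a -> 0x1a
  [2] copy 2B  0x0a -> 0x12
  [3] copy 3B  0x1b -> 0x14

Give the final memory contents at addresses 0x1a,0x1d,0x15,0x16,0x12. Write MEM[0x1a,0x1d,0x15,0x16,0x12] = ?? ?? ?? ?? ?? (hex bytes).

MEM[0x1a,0x1d,0x15,0x16,0x12] = f9 e0 57 e0 f9

D0: mem[0x1b..0x1e] <- [28 ab e0 50]
D1: mem[0x1a..0x1c] <- [f9 26 57]
D2: mem[0x12..0x13] <- [f9 26]
D3: mem[0x14..0x16] <- [26 57 e0]
query mem[0x1a]=0xf9, mem[0x1d]=0xe0, mem[0x15]=0x57, mem[0x16]=0xe0, mem[0x12]=0xf9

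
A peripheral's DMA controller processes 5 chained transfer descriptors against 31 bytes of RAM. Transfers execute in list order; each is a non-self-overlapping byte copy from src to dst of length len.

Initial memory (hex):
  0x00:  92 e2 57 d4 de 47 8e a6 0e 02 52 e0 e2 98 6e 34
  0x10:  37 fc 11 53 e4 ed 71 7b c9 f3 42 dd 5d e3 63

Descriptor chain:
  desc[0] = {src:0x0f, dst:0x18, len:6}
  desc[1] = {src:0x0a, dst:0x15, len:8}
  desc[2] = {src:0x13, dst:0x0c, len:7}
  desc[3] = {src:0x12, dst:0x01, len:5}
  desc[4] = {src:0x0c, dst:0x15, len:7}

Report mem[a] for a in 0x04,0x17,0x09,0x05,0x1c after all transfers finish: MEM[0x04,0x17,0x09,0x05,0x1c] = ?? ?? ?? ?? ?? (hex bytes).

MEM[0x04,0x17,0x09,0x05,0x1c] = 52 52 02 e0 fc

D0: mem[0x18..0x1d] <- [34 37 fc 11 53 e4]
D1: mem[0x15..0x1c] <- [52 e0 e2 98 6e 34 37 fc]
D2: mem[0x0c..0x12] <- [53 e4 52 e0 e2 98 6e]
D3: mem[0x01..0x05] <- [6e 53 e4 52 e0]
D4: mem[0x15..0x1b] <- [53 e4 52 e0 e2 98 6e]
query mem[0x04]=0x52, mem[0x17]=0x52, mem[0x09]=0x02, mem[0x05]=0xe0, mem[0x1c]=0xfc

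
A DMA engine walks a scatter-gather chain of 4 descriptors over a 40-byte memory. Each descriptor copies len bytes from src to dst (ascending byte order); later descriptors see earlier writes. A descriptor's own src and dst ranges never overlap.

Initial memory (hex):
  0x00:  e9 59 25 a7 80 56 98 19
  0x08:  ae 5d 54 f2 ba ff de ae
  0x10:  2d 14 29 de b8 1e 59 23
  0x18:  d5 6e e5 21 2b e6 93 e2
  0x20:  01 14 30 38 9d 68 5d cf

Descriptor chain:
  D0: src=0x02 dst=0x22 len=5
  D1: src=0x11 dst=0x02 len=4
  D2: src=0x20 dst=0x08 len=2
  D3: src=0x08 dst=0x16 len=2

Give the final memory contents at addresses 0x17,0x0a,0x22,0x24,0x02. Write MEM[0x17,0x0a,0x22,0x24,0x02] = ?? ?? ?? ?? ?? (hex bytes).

D0: mem[0x22..0x26] <- [25 a7 80 56 98]
D1: mem[0x02..0x05] <- [14 29 de b8]
D2: mem[0x08..0x09] <- [01 14]
D3: mem[0x16..0x17] <- [01 14]
query mem[0x17]=0x14, mem[0x0a]=0x54, mem[0x22]=0x25, mem[0x24]=0x80, mem[0x02]=0x14

MEM[0x17,0x0a,0x22,0x24,0x02] = 14 54 25 80 14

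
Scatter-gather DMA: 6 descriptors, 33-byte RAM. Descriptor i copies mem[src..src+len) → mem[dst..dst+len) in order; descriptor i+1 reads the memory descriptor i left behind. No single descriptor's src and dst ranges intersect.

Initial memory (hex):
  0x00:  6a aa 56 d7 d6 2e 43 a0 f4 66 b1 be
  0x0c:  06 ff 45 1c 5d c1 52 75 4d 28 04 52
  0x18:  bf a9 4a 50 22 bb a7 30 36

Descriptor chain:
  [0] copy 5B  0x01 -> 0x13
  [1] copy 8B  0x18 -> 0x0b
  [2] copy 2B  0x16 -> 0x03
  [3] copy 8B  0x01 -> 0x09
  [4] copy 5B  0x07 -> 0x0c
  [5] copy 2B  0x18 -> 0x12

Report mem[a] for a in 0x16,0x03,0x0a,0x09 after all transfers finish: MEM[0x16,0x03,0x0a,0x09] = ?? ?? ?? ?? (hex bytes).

MEM[0x16,0x03,0x0a,0x09] = d6 d6 56 aa

  after D0: wrote 5B at 0x13 = aa56d7d62e
  after D1: wrote 8B at 0x0b = bfa94a5022bba730
  after D2: wrote 2B at 0x03 = d62e
  after D3: wrote 8B at 0x09 = aa56d62e2e43a0f4
  after D4: wrote 5B at 0x0c = a0f4aa56d6
  after D5: wrote 2B at 0x12 = bfa9
query mem[0x16]=0xd6, mem[0x03]=0xd6, mem[0x0a]=0x56, mem[0x09]=0xaa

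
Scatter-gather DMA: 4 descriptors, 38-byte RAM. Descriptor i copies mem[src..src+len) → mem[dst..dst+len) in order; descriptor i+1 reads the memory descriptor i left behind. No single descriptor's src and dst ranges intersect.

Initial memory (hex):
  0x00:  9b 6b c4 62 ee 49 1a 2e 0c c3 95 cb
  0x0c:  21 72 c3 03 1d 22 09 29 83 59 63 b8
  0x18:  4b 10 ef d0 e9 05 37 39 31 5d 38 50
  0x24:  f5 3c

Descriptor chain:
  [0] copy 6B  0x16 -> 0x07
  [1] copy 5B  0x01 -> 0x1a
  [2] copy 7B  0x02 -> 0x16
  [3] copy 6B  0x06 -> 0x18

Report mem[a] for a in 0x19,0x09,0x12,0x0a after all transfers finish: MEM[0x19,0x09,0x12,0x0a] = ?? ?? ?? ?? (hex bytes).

MEM[0x19,0x09,0x12,0x0a] = 63 4b 09 10

#0 dst[0x07+6] := {0x63,0xb8,0x4b,0x10,0xef,0xd0}
#1 dst[0x1a+5] := {0x6b,0xc4,0x62,0xee,0x49}
#2 dst[0x16+7] := {0xc4,0x62,0xee,0x49,0x1a,0x63,0xb8}
#3 dst[0x18+6] := {0x1a,0x63,0xb8,0x4b,0x10,0xef}
query mem[0x19]=0x63, mem[0x09]=0x4b, mem[0x12]=0x09, mem[0x0a]=0x10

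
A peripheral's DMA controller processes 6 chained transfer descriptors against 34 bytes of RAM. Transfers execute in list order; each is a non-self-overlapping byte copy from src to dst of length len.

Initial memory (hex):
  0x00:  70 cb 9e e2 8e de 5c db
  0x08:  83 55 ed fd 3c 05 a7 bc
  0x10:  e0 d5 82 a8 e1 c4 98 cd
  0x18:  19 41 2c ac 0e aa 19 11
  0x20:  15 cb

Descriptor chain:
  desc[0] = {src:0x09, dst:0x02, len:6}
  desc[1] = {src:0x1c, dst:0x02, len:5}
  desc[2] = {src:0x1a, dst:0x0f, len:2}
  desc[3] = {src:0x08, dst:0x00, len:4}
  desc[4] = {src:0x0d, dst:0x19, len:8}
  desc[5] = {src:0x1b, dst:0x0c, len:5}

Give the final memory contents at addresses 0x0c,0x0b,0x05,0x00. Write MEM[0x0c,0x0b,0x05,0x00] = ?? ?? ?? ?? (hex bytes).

[0] 0x09->0x02 len=6 : 55 ed fd 3c 05 a7
[1] 0x1c->0x02 len=5 : 0e aa 19 11 15
[2] 0x1a->0x0f len=2 : 2c ac
[3] 0x08->0x00 len=4 : 83 55 ed fd
[4] 0x0d->0x19 len=8 : 05 a7 2c ac d5 82 a8 e1
[5] 0x1b->0x0c len=5 : 2c ac d5 82 a8
query mem[0x0c]=0x2c, mem[0x0b]=0xfd, mem[0x05]=0x11, mem[0x00]=0x83

MEM[0x0c,0x0b,0x05,0x00] = 2c fd 11 83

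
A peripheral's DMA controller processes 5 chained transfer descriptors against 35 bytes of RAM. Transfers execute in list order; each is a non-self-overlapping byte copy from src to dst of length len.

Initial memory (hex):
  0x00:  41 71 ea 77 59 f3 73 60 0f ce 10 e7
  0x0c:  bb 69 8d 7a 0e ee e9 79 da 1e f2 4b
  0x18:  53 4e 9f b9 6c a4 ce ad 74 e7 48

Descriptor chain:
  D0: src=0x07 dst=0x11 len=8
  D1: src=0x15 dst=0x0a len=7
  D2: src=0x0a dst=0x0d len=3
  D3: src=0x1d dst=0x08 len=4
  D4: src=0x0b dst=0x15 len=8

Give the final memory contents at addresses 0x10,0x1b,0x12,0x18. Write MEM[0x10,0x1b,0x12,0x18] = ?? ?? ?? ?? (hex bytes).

  after D0: wrote 8B at 0x11 = 600fce10e7bb698d
  after D1: wrote 7B at 0x0a = e7bb698d4e9fb9
  after D2: wrote 3B at 0x0d = e7bb69
  after D3: wrote 4B at 0x08 = a4cead74
  after D4: wrote 8B at 0x15 = 7469e7bb69b9600f
query mem[0x10]=0xb9, mem[0x1b]=0x60, mem[0x12]=0x0f, mem[0x18]=0xbb

MEM[0x10,0x1b,0x12,0x18] = b9 60 0f bb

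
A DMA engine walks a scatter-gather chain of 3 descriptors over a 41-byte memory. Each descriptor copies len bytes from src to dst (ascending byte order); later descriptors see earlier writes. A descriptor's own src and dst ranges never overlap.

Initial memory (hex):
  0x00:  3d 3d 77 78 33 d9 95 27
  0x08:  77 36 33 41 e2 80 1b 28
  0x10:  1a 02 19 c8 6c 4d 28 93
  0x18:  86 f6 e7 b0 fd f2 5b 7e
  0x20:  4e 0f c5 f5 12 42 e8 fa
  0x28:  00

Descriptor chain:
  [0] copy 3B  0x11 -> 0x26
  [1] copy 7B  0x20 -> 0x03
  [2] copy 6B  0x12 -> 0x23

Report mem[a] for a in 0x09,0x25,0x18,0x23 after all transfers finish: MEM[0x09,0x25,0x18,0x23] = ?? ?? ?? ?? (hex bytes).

D0: mem[0x26..0x28] <- [02 19 c8]
D1: mem[0x03..0x09] <- [4e 0f c5 f5 12 42 02]
D2: mem[0x23..0x28] <- [19 c8 6c 4d 28 93]
query mem[0x09]=0x02, mem[0x25]=0x6c, mem[0x18]=0x86, mem[0x23]=0x19

MEM[0x09,0x25,0x18,0x23] = 02 6c 86 19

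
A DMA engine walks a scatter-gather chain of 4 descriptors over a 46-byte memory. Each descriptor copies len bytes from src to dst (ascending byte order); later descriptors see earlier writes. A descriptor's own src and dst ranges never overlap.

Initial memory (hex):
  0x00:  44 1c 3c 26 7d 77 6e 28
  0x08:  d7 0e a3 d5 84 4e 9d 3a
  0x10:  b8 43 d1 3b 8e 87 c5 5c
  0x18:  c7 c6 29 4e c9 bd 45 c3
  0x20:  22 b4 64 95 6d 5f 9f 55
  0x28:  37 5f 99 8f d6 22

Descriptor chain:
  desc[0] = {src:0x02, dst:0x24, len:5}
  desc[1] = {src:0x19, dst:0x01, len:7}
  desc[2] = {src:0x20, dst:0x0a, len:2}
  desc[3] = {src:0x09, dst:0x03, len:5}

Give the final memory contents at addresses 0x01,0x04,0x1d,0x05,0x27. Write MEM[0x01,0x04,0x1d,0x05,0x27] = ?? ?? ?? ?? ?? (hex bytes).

D0: mem[0x24..0x28] <- [3c 26 7d 77 6e]
D1: mem[0x01..0x07] <- [c6 29 4e c9 bd 45 c3]
D2: mem[0x0a..0x0b] <- [22 b4]
D3: mem[0x03..0x07] <- [0e 22 b4 84 4e]
query mem[0x01]=0xc6, mem[0x04]=0x22, mem[0x1d]=0xbd, mem[0x05]=0xb4, mem[0x27]=0x77

MEM[0x01,0x04,0x1d,0x05,0x27] = c6 22 bd b4 77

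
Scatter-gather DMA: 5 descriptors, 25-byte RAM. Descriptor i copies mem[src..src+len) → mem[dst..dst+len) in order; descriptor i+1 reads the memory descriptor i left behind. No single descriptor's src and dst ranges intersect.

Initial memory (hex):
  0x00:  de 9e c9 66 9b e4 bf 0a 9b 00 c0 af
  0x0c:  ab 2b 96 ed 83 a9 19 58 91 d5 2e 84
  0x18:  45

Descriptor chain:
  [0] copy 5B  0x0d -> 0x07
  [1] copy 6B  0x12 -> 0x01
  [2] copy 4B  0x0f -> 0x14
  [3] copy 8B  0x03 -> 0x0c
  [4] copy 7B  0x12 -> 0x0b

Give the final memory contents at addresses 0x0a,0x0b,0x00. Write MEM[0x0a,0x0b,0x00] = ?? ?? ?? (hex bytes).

MEM[0x0a,0x0b,0x00] = 83 ed de

[0] 0x0d->0x07 len=5 : 2b 96 ed 83 a9
[1] 0x12->0x01 len=6 : 19 58 91 d5 2e 84
[2] 0x0f->0x14 len=4 : ed 83 a9 19
[3] 0x03->0x0c len=8 : 91 d5 2e 84 2b 96 ed 83
[4] 0x12->0x0b len=7 : ed 83 ed 83 a9 19 45
query mem[0x0a]=0x83, mem[0x0b]=0xed, mem[0x00]=0xde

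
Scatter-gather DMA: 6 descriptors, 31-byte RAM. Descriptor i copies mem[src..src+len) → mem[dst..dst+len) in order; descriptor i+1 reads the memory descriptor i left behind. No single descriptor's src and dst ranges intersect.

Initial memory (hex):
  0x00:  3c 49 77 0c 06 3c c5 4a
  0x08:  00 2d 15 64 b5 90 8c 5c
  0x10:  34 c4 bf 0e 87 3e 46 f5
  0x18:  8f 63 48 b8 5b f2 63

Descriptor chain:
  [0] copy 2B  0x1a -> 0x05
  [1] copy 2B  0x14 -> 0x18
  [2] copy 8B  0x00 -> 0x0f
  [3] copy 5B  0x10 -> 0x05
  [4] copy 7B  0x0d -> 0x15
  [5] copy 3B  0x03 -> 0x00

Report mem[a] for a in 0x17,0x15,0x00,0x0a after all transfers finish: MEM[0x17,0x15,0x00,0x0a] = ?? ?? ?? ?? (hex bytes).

MEM[0x17,0x15,0x00,0x0a] = 3c 90 0c 15

  after D0: wrote 2B at 0x05 = 48b8
  after D1: wrote 2B at 0x18 = 873e
  after D2: wrote 8B at 0x0f = 3c49770c0648b84a
  after D3: wrote 5B at 0x05 = 49770c0648
  after D4: wrote 7B at 0x15 = 908c3c49770c06
  after D5: wrote 3B at 0x00 = 0c0649
query mem[0x17]=0x3c, mem[0x15]=0x90, mem[0x00]=0x0c, mem[0x0a]=0x15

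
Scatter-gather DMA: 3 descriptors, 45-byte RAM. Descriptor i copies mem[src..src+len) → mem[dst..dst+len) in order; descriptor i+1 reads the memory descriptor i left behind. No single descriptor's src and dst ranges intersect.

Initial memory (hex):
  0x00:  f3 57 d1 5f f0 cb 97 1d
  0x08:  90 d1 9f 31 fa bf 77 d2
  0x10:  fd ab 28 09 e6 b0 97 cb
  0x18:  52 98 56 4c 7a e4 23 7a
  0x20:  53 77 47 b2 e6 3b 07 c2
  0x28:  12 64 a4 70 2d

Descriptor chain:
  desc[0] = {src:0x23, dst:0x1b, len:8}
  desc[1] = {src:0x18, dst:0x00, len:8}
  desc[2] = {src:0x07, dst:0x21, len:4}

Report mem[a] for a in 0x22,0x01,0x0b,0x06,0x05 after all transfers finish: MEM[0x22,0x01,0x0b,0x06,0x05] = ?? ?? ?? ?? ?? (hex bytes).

MEM[0x22,0x01,0x0b,0x06,0x05] = 90 98 31 07 3b

[0] 0x23->0x1b len=8 : b2 e6 3b 07 c2 12 64 a4
[1] 0x18->0x00 len=8 : 52 98 56 b2 e6 3b 07 c2
[2] 0x07->0x21 len=4 : c2 90 d1 9f
query mem[0x22]=0x90, mem[0x01]=0x98, mem[0x0b]=0x31, mem[0x06]=0x07, mem[0x05]=0x3b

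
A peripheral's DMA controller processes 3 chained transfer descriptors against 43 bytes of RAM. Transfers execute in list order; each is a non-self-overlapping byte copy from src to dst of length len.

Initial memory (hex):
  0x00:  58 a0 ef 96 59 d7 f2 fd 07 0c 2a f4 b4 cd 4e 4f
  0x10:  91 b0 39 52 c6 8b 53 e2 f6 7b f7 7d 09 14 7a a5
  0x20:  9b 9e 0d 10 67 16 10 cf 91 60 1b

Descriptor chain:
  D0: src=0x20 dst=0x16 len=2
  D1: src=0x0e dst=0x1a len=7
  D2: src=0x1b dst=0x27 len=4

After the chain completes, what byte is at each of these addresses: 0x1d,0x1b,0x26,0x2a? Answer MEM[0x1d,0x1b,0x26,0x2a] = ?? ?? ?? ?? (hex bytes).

D0: mem[0x16..0x17] <- [9b 9e]
D1: mem[0x1a..0x20] <- [4e 4f 91 b0 39 52 c6]
D2: mem[0x27..0x2a] <- [4f 91 b0 39]
query mem[0x1d]=0xb0, mem[0x1b]=0x4f, mem[0x26]=0x10, mem[0x2a]=0x39

MEM[0x1d,0x1b,0x26,0x2a] = b0 4f 10 39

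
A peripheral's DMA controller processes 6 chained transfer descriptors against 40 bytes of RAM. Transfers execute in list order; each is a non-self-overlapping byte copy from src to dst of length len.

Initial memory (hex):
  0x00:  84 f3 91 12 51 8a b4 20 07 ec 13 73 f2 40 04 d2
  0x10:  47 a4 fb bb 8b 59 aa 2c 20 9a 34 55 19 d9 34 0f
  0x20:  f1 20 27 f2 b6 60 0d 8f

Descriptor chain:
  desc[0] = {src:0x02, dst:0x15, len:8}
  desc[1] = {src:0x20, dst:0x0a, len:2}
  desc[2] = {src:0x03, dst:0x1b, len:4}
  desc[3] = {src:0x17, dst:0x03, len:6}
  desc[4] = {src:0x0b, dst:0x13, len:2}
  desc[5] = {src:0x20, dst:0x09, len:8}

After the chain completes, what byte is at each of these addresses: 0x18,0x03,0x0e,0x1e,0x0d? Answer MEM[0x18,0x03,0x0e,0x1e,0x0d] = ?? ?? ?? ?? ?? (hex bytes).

  after D0: wrote 8B at 0x15 = 9112518ab42007ec
  after D1: wrote 2B at 0x0a = f120
  after D2: wrote 4B at 0x1b = 12518ab4
  after D3: wrote 6B at 0x03 = 518ab4201251
  after D4: wrote 2B at 0x13 = 20f2
  after D5: wrote 8B at 0x09 = f12027f2b6600d8f
query mem[0x18]=0x8a, mem[0x03]=0x51, mem[0x0e]=0x60, mem[0x1e]=0xb4, mem[0x0d]=0xb6

MEM[0x18,0x03,0x0e,0x1e,0x0d] = 8a 51 60 b4 b6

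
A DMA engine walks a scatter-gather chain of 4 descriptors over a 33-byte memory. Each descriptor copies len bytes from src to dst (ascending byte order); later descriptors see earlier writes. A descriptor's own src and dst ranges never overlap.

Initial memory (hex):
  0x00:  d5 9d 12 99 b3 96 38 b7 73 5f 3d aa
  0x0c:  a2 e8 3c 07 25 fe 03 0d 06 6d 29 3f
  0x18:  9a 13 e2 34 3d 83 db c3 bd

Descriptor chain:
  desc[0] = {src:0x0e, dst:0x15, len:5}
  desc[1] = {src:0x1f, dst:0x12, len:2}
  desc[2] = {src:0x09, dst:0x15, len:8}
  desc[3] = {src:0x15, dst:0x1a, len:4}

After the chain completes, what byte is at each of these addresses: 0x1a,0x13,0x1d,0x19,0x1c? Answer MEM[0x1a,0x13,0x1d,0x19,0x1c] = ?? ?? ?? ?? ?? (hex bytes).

D0: mem[0x15..0x19] <- [3c 07 25 fe 03]
D1: mem[0x12..0x13] <- [c3 bd]
D2: mem[0x15..0x1c] <- [5f 3d aa a2 e8 3c 07 25]
D3: mem[0x1a..0x1d] <- [5f 3d aa a2]
query mem[0x1a]=0x5f, mem[0x13]=0xbd, mem[0x1d]=0xa2, mem[0x19]=0xe8, mem[0x1c]=0xaa

MEM[0x1a,0x13,0x1d,0x19,0x1c] = 5f bd a2 e8 aa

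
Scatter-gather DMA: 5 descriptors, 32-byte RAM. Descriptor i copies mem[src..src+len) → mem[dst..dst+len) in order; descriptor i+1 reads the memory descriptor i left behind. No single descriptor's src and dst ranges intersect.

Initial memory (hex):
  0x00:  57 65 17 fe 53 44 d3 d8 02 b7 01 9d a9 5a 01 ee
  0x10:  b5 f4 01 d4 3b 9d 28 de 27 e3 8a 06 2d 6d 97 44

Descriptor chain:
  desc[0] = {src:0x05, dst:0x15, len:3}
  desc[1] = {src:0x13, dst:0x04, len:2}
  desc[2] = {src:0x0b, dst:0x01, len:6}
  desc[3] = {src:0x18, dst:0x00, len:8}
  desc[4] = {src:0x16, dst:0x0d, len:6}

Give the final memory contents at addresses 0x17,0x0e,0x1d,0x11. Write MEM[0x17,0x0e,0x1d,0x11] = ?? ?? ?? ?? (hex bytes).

MEM[0x17,0x0e,0x1d,0x11] = d8 d8 6d 8a

[0] 0x05->0x15 len=3 : 44 d3 d8
[1] 0x13->0x04 len=2 : d4 3b
[2] 0x0b->0x01 len=6 : 9d a9 5a 01 ee b5
[3] 0x18->0x00 len=8 : 27 e3 8a 06 2d 6d 97 44
[4] 0x16->0x0d len=6 : d3 d8 27 e3 8a 06
query mem[0x17]=0xd8, mem[0x0e]=0xd8, mem[0x1d]=0x6d, mem[0x11]=0x8a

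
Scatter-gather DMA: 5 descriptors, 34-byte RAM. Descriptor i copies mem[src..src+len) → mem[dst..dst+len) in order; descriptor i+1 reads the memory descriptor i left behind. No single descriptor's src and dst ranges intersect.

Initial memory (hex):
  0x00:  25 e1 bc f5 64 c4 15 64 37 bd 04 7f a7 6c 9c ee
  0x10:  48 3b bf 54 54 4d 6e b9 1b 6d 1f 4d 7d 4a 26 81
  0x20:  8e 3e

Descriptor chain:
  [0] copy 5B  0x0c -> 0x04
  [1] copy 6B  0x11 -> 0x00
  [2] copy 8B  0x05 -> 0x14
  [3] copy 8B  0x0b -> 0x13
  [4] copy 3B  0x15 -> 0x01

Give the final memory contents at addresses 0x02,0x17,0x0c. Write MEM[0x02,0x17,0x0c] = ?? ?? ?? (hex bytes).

  after D0: wrote 5B at 0x04 = a76c9cee48
  after D1: wrote 6B at 0x00 = 3bbf54544d6e
  after D2: wrote 8B at 0x14 = 6e9cee48bd047fa7
  after D3: wrote 8B at 0x13 = 7fa76c9cee483bbf
  after D4: wrote 3B at 0x01 = 6c9cee
query mem[0x02]=0x9c, mem[0x17]=0xee, mem[0x0c]=0xa7

MEM[0x02,0x17,0x0c] = 9c ee a7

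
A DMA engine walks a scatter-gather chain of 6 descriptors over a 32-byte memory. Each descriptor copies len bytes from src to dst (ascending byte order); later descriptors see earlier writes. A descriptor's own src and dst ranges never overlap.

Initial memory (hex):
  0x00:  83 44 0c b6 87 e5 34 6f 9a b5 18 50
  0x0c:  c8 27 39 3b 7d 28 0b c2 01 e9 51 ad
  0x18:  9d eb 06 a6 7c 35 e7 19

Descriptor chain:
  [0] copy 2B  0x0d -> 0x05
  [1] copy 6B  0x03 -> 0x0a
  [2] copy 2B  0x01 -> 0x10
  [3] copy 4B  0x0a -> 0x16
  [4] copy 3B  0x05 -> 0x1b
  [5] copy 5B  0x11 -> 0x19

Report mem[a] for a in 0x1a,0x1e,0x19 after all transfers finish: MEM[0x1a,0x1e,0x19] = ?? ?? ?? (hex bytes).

#0 dst[0x05+2] := {0x27,0x39}
#1 dst[0x0a+6] := {0xb6,0x87,0x27,0x39,0x6f,0x9a}
#2 dst[0x10+2] := {0x44,0x0c}
#3 dst[0x16+4] := {0xb6,0x87,0x27,0x39}
#4 dst[0x1b+3] := {0x27,0x39,0x6f}
#5 dst[0x19+5] := {0x0c,0x0b,0xc2,0x01,0xe9}
query mem[0x1a]=0x0b, mem[0x1e]=0xe7, mem[0x19]=0x0c

MEM[0x1a,0x1e,0x19] = 0b e7 0c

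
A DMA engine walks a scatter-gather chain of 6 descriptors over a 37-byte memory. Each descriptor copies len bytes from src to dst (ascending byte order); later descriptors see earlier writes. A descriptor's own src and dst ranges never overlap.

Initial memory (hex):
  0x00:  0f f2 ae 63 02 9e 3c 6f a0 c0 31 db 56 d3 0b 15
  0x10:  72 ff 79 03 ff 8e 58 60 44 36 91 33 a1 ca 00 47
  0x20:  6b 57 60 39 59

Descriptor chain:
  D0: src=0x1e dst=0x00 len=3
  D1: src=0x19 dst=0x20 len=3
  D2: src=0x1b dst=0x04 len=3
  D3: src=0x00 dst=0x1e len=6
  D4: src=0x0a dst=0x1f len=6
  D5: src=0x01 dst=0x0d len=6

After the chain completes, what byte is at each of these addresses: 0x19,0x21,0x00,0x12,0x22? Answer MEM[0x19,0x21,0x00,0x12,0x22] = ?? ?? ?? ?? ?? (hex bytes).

MEM[0x19,0x21,0x00,0x12,0x22] = 36 56 00 ca d3

[0] 0x1e->0x00 len=3 : 00 47 6b
[1] 0x19->0x20 len=3 : 36 91 33
[2] 0x1b->0x04 len=3 : 33 a1 ca
[3] 0x00->0x1e len=6 : 00 47 6b 63 33 a1
[4] 0x0a->0x1f len=6 : 31 db 56 d3 0b 15
[5] 0x01->0x0d len=6 : 47 6b 63 33 a1 ca
query mem[0x19]=0x36, mem[0x21]=0x56, mem[0x00]=0x00, mem[0x12]=0xca, mem[0x22]=0xd3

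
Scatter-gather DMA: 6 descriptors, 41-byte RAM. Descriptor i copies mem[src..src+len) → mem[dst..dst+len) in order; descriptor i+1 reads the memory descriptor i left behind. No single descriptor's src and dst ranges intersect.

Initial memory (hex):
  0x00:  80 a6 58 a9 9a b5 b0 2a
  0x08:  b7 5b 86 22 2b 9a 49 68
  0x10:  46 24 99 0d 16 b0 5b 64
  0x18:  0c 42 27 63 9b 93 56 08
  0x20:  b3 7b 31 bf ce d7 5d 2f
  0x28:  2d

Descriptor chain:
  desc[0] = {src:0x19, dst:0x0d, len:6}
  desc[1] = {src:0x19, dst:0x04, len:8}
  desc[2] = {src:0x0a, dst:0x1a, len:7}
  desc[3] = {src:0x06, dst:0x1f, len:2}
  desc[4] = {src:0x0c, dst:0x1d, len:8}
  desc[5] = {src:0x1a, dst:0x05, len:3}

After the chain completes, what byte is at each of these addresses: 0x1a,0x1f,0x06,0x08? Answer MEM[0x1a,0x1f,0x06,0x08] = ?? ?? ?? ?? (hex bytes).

MEM[0x1a,0x1f,0x06,0x08] = 08 27 b3 93

#0 dst[0x0d+6] := {0x42,0x27,0x63,0x9b,0x93,0x56}
#1 dst[0x04+8] := {0x42,0x27,0x63,0x9b,0x93,0x56,0x08,0xb3}
#2 dst[0x1a+7] := {0x08,0xb3,0x2b,0x42,0x27,0x63,0x9b}
#3 dst[0x1f+2] := {0x63,0x9b}
#4 dst[0x1d+8] := {0x2b,0x42,0x27,0x63,0x9b,0x93,0x56,0x0d}
#5 dst[0x05+3] := {0x08,0xb3,0x2b}
query mem[0x1a]=0x08, mem[0x1f]=0x27, mem[0x06]=0xb3, mem[0x08]=0x93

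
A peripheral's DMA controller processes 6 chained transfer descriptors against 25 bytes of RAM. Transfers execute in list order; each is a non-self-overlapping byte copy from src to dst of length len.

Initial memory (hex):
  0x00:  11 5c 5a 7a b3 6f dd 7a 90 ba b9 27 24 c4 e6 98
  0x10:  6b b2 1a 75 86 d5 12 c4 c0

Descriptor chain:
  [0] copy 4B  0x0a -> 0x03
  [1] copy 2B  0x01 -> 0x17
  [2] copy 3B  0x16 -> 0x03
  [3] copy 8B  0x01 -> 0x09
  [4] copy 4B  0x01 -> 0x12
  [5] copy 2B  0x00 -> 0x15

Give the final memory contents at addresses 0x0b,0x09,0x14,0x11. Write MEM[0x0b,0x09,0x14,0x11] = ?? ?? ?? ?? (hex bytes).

[0] 0x0a->0x03 len=4 : b9 27 24 c4
[1] 0x01->0x17 len=2 : 5c 5a
[2] 0x16->0x03 len=3 : 12 5c 5a
[3] 0x01->0x09 len=8 : 5c 5a 12 5c 5a c4 7a 90
[4] 0x01->0x12 len=4 : 5c 5a 12 5c
[5] 0x00->0x15 len=2 : 11 5c
query mem[0x0b]=0x12, mem[0x09]=0x5c, mem[0x14]=0x12, mem[0x11]=0xb2

MEM[0x0b,0x09,0x14,0x11] = 12 5c 12 b2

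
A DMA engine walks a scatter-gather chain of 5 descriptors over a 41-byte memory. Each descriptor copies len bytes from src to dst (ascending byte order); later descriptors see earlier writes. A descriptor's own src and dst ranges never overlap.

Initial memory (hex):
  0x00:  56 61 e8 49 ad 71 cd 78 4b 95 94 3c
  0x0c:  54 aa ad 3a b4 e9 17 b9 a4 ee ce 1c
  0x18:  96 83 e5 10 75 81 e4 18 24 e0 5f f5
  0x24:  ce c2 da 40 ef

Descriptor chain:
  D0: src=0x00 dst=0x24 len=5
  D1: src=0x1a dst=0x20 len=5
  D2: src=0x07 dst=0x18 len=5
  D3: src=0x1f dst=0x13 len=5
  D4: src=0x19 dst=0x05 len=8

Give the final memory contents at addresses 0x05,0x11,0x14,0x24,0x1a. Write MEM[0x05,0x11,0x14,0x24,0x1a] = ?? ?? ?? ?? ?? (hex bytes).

MEM[0x05,0x11,0x14,0x24,0x1a] = 4b e9 e5 e4 95

  after D0: wrote 5B at 0x24 = 5661e849ad
  after D1: wrote 5B at 0x20 = e5107581e4
  after D2: wrote 5B at 0x18 = 784b95943c
  after D3: wrote 5B at 0x13 = 18e5107581
  after D4: wrote 8B at 0x05 = 4b95943c81e418e5
query mem[0x05]=0x4b, mem[0x11]=0xe9, mem[0x14]=0xe5, mem[0x24]=0xe4, mem[0x1a]=0x95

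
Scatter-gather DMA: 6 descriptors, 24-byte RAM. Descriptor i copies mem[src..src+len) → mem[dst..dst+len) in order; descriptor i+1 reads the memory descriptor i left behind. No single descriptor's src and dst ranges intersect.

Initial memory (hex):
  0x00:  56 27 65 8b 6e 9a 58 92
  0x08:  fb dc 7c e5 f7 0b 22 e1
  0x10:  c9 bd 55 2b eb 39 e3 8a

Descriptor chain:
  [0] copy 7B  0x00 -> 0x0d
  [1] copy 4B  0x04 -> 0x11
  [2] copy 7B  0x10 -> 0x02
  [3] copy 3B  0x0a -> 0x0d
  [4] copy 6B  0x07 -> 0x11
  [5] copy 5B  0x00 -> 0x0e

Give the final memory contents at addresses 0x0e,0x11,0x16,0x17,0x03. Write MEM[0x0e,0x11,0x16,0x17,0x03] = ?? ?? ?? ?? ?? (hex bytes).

MEM[0x0e,0x11,0x16,0x17,0x03] = 56 6e f7 8a 6e

[0] 0x00->0x0d len=7 : 56 27 65 8b 6e 9a 58
[1] 0x04->0x11 len=4 : 6e 9a 58 92
[2] 0x10->0x02 len=7 : 8b 6e 9a 58 92 39 e3
[3] 0x0a->0x0d len=3 : 7c e5 f7
[4] 0x07->0x11 len=6 : 39 e3 dc 7c e5 f7
[5] 0x00->0x0e len=5 : 56 27 8b 6e 9a
query mem[0x0e]=0x56, mem[0x11]=0x6e, mem[0x16]=0xf7, mem[0x17]=0x8a, mem[0x03]=0x6e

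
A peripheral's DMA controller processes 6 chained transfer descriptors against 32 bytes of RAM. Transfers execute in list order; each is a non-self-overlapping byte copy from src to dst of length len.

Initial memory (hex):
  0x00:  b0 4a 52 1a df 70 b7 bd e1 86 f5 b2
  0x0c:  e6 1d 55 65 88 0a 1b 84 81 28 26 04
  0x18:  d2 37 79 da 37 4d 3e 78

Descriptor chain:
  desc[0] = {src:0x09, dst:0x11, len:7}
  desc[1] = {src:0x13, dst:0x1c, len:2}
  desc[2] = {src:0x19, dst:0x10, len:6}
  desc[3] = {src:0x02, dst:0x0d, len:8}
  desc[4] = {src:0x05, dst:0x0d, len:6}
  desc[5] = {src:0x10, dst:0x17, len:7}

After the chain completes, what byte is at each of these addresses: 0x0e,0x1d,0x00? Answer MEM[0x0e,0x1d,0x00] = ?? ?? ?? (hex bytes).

#0 dst[0x11+7] := {0x86,0xf5,0xb2,0xe6,0x1d,0x55,0x65}
#1 dst[0x1c+2] := {0xb2,0xe6}
#2 dst[0x10+6] := {0x37,0x79,0xda,0xb2,0xe6,0x3e}
#3 dst[0x0d+8] := {0x52,0x1a,0xdf,0x70,0xb7,0xbd,0xe1,0x86}
#4 dst[0x0d+6] := {0x70,0xb7,0xbd,0xe1,0x86,0xf5}
#5 dst[0x17+7] := {0xe1,0x86,0xf5,0xe1,0x86,0x3e,0x55}
query mem[0x0e]=0xb7, mem[0x1d]=0x55, mem[0x00]=0xb0

MEM[0x0e,0x1d,0x00] = b7 55 b0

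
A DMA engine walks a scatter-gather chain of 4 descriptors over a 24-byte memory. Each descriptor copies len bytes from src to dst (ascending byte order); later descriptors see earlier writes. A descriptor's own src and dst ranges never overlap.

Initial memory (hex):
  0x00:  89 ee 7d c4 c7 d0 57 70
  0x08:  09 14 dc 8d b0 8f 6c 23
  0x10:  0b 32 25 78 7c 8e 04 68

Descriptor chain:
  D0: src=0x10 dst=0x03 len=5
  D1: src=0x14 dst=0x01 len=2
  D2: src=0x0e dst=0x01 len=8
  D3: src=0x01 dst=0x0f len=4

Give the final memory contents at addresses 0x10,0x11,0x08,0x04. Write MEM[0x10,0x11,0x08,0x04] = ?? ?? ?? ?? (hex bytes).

  after D0: wrote 5B at 0x03 = 0b3225787c
  after D1: wrote 2B at 0x01 = 7c8e
  after D2: wrote 8B at 0x01 = 6c230b3225787c8e
  after D3: wrote 4B at 0x0f = 6c230b32
query mem[0x10]=0x23, mem[0x11]=0x0b, mem[0x08]=0x8e, mem[0x04]=0x32

MEM[0x10,0x11,0x08,0x04] = 23 0b 8e 32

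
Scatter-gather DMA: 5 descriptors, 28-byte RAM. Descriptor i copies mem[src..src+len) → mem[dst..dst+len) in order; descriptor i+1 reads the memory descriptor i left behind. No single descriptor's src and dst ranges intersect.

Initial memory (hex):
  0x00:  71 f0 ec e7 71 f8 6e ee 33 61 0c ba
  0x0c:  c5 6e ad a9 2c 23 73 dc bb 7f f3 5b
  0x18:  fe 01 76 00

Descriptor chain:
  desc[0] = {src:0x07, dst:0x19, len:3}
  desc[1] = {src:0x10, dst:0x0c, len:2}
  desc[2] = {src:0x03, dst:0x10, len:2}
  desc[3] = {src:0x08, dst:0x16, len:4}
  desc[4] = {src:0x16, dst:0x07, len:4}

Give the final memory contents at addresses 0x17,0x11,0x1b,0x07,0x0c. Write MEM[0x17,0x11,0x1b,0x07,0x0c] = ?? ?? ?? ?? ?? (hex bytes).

  after D0: wrote 3B at 0x19 = ee3361
  after D1: wrote 2B at 0x0c = 2c23
  after D2: wrote 2B at 0x10 = e771
  after D3: wrote 4B at 0x16 = 33610cba
  after D4: wrote 4B at 0x07 = 33610cba
query mem[0x17]=0x61, mem[0x11]=0x71, mem[0x1b]=0x61, mem[0x07]=0x33, mem[0x0c]=0x2c

MEM[0x17,0x11,0x1b,0x07,0x0c] = 61 71 61 33 2c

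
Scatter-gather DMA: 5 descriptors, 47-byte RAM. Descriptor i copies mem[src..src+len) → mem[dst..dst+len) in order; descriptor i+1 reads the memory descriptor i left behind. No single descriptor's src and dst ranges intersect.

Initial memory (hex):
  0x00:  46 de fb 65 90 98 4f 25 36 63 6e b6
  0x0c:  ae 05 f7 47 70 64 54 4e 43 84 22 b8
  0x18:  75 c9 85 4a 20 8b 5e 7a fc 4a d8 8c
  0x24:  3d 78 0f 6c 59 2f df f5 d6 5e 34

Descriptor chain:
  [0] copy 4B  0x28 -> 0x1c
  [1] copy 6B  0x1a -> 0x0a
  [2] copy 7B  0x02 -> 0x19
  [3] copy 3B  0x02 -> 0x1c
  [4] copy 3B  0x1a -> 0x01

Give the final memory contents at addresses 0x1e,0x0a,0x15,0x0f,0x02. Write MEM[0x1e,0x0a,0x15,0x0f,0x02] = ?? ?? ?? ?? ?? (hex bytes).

D0: mem[0x1c..0x1f] <- [59 2f df f5]
D1: mem[0x0a..0x0f] <- [85 4a 59 2f df f5]
D2: mem[0x19..0x1f] <- [fb 65 90 98 4f 25 36]
D3: mem[0x1c..0x1e] <- [fb 65 90]
D4: mem[0x01..0x03] <- [65 90 fb]
query mem[0x1e]=0x90, mem[0x0a]=0x85, mem[0x15]=0x84, mem[0x0f]=0xf5, mem[0x02]=0x90

MEM[0x1e,0x0a,0x15,0x0f,0x02] = 90 85 84 f5 90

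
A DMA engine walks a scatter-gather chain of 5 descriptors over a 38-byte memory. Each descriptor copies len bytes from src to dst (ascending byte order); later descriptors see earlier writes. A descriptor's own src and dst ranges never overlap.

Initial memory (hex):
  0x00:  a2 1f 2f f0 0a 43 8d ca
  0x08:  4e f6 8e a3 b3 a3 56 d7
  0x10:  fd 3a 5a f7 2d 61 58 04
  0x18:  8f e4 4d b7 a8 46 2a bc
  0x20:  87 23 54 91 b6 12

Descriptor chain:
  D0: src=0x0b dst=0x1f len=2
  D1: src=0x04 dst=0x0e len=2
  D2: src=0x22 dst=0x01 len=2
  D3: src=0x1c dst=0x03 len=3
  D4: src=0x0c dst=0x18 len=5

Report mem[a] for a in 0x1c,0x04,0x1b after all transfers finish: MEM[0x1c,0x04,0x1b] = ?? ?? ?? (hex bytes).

[0] 0x0b->0x1f len=2 : a3 b3
[1] 0x04->0x0e len=2 : 0a 43
[2] 0x22->0x01 len=2 : 54 91
[3] 0x1c->0x03 len=3 : a8 46 2a
[4] 0x0c->0x18 len=5 : b3 a3 0a 43 fd
query mem[0x1c]=0xfd, mem[0x04]=0x46, mem[0x1b]=0x43

MEM[0x1c,0x04,0x1b] = fd 46 43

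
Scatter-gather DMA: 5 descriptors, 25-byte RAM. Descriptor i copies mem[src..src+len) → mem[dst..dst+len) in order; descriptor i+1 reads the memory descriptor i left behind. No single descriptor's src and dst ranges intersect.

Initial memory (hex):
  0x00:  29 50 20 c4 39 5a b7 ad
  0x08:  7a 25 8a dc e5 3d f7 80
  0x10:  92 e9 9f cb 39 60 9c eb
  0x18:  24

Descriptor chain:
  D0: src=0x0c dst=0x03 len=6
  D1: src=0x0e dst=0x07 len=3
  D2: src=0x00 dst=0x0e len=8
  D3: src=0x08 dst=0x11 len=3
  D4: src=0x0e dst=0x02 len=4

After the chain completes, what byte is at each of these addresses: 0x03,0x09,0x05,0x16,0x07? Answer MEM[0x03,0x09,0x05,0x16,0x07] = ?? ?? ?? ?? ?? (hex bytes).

#0 dst[0x03+6] := {0xe5,0x3d,0xf7,0x80,0x92,0xe9}
#1 dst[0x07+3] := {0xf7,0x80,0x92}
#2 dst[0x0e+8] := {0x29,0x50,0x20,0xe5,0x3d,0xf7,0x80,0xf7}
#3 dst[0x11+3] := {0x80,0x92,0x8a}
#4 dst[0x02+4] := {0x29,0x50,0x20,0x80}
query mem[0x03]=0x50, mem[0x09]=0x92, mem[0x05]=0x80, mem[0x16]=0x9c, mem[0x07]=0xf7

MEM[0x03,0x09,0x05,0x16,0x07] = 50 92 80 9c f7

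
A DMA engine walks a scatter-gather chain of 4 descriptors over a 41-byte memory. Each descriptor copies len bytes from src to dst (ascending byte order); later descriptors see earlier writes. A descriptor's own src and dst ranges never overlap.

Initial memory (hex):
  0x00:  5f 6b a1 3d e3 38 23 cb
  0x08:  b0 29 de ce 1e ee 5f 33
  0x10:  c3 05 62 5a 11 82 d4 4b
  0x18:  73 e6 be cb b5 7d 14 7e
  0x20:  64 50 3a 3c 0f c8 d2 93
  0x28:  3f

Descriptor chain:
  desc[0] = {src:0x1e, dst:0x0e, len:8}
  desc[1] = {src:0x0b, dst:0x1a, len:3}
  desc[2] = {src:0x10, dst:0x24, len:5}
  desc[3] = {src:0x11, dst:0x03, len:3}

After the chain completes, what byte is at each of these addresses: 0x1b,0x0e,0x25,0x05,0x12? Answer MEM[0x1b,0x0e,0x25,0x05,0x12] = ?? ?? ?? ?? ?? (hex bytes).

  after D0: wrote 8B at 0x0e = 147e64503a3c0fc8
  after D1: wrote 3B at 0x1a = ce1eee
  after D2: wrote 5B at 0x24 = 64503a3c0f
  after D3: wrote 3B at 0x03 = 503a3c
query mem[0x1b]=0x1e, mem[0x0e]=0x14, mem[0x25]=0x50, mem[0x05]=0x3c, mem[0x12]=0x3a

MEM[0x1b,0x0e,0x25,0x05,0x12] = 1e 14 50 3c 3a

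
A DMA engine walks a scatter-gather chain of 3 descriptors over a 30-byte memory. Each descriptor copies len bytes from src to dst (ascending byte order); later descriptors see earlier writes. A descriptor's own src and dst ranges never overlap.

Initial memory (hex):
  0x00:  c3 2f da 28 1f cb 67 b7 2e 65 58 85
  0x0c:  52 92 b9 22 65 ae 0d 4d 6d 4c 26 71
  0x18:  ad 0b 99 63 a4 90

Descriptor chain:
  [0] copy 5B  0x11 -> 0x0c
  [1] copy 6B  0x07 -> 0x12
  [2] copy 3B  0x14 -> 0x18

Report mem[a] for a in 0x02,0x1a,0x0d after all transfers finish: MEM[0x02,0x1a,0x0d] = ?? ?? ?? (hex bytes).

#0 dst[0x0c+5] := {0xae,0x0d,0x4d,0x6d,0x4c}
#1 dst[0x12+6] := {0xb7,0x2e,0x65,0x58,0x85,0xae}
#2 dst[0x18+3] := {0x65,0x58,0x85}
query mem[0x02]=0xda, mem[0x1a]=0x85, mem[0x0d]=0x0d

MEM[0x02,0x1a,0x0d] = da 85 0d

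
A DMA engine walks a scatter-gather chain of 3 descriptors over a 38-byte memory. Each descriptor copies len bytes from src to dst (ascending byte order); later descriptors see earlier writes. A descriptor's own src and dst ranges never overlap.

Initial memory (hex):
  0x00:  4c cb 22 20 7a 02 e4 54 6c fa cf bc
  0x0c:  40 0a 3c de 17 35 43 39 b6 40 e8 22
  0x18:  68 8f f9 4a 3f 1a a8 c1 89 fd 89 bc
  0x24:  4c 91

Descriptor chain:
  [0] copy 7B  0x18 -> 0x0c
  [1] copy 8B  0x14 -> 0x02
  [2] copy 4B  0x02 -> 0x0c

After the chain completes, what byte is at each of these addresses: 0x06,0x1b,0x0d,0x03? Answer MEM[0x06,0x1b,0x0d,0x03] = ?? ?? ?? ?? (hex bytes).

  after D0: wrote 7B at 0x0c = 688ff94a3f1aa8
  after D1: wrote 8B at 0x02 = b640e822688ff94a
  after D2: wrote 4B at 0x0c = b640e822
query mem[0x06]=0x68, mem[0x1b]=0x4a, mem[0x0d]=0x40, mem[0x03]=0x40

MEM[0x06,0x1b,0x0d,0x03] = 68 4a 40 40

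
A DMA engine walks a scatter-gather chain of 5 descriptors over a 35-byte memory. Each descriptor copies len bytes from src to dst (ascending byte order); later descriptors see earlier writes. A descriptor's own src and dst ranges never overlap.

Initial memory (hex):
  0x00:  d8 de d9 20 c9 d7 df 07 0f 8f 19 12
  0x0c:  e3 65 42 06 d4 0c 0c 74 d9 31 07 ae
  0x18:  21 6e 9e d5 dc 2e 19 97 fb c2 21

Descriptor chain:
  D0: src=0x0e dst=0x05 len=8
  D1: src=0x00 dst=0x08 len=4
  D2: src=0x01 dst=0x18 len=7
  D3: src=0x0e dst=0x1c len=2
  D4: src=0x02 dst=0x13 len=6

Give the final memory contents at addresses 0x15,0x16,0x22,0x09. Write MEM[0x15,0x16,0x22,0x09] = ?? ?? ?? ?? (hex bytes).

  after D0: wrote 8B at 0x05 = 4206d40c0c74d931
  after D1: wrote 4B at 0x08 = d8ded920
  after D2: wrote 7B at 0x18 = ded920c94206d4
  after D3: wrote 2B at 0x1c = 4206
  after D4: wrote 6B at 0x13 = d920c94206d4
query mem[0x15]=0xc9, mem[0x16]=0x42, mem[0x22]=0x21, mem[0x09]=0xde

MEM[0x15,0x16,0x22,0x09] = c9 42 21 de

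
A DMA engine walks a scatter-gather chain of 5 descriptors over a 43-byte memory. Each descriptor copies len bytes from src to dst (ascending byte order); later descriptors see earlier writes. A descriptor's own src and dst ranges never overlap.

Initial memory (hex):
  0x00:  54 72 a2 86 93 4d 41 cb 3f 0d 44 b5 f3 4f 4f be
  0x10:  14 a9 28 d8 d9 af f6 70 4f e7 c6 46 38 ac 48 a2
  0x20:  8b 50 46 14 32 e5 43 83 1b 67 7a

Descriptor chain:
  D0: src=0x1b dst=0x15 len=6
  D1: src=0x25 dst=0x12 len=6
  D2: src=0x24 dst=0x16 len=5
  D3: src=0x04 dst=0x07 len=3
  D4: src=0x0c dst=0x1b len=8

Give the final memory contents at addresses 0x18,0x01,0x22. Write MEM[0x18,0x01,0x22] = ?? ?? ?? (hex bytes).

MEM[0x18,0x01,0x22] = 43 72 43

#0 dst[0x15+6] := {0x46,0x38,0xac,0x48,0xa2,0x8b}
#1 dst[0x12+6] := {0xe5,0x43,0x83,0x1b,0x67,0x7a}
#2 dst[0x16+5] := {0x32,0xe5,0x43,0x83,0x1b}
#3 dst[0x07+3] := {0x93,0x4d,0x41}
#4 dst[0x1b+8] := {0xf3,0x4f,0x4f,0xbe,0x14,0xa9,0xe5,0x43}
query mem[0x18]=0x43, mem[0x01]=0x72, mem[0x22]=0x43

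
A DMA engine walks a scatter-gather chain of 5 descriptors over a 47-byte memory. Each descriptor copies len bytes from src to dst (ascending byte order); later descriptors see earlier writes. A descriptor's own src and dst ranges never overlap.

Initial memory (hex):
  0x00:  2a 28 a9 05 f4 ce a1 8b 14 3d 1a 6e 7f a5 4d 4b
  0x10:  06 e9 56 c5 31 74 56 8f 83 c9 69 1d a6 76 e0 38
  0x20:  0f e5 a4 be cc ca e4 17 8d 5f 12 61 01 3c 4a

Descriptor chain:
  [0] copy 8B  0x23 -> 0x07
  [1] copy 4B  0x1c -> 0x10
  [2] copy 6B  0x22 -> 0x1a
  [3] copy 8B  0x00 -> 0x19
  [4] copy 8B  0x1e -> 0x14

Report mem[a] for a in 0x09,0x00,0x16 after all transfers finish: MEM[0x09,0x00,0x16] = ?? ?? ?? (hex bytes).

[0] 0x23->0x07 len=8 : be cc ca e4 17 8d 5f 12
[1] 0x1c->0x10 len=4 : a6 76 e0 38
[2] 0x22->0x1a len=6 : a4 be cc ca e4 17
[3] 0x00->0x19 len=8 : 2a 28 a9 05 f4 ce a1 be
[4] 0x1e->0x14 len=8 : ce a1 be e5 a4 be cc ca
query mem[0x09]=0xca, mem[0x00]=0x2a, mem[0x16]=0xbe

MEM[0x09,0x00,0x16] = ca 2a be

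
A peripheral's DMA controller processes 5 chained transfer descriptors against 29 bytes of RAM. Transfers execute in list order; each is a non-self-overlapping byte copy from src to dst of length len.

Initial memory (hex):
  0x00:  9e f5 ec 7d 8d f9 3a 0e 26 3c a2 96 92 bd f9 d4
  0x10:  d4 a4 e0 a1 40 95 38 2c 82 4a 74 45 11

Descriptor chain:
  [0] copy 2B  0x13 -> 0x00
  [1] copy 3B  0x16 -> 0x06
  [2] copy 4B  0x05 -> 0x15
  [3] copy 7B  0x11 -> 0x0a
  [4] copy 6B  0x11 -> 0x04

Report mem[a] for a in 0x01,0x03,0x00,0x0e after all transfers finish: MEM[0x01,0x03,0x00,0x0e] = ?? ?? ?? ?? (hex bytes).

#0 dst[0x00+2] := {0xa1,0x40}
#1 dst[0x06+3] := {0x38,0x2c,0x82}
#2 dst[0x15+4] := {0xf9,0x38,0x2c,0x82}
#3 dst[0x0a+7] := {0xa4,0xe0,0xa1,0x40,0xf9,0x38,0x2c}
#4 dst[0x04+6] := {0xa4,0xe0,0xa1,0x40,0xf9,0x38}
query mem[0x01]=0x40, mem[0x03]=0x7d, mem[0x00]=0xa1, mem[0x0e]=0xf9

MEM[0x01,0x03,0x00,0x0e] = 40 7d a1 f9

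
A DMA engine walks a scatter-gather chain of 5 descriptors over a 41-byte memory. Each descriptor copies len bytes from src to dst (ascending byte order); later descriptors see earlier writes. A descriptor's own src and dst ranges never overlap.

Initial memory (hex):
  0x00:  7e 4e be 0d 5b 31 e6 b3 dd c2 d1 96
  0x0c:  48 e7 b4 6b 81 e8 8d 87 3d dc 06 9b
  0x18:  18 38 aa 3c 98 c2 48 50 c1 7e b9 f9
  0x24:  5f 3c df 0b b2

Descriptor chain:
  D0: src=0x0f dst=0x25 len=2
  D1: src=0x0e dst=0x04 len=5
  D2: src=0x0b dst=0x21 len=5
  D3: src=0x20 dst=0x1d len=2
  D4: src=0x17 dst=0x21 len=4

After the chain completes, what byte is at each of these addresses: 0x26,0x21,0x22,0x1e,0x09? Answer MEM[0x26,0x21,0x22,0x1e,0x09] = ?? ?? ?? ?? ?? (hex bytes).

MEM[0x26,0x21,0x22,0x1e,0x09] = 81 9b 18 96 c2

D0: mem[0x25..0x26] <- [6b 81]
D1: mem[0x04..0x08] <- [b4 6b 81 e8 8d]
D2: mem[0x21..0x25] <- [96 48 e7 b4 6b]
D3: mem[0x1d..0x1e] <- [c1 96]
D4: mem[0x21..0x24] <- [9b 18 38 aa]
query mem[0x26]=0x81, mem[0x21]=0x9b, mem[0x22]=0x18, mem[0x1e]=0x96, mem[0x09]=0xc2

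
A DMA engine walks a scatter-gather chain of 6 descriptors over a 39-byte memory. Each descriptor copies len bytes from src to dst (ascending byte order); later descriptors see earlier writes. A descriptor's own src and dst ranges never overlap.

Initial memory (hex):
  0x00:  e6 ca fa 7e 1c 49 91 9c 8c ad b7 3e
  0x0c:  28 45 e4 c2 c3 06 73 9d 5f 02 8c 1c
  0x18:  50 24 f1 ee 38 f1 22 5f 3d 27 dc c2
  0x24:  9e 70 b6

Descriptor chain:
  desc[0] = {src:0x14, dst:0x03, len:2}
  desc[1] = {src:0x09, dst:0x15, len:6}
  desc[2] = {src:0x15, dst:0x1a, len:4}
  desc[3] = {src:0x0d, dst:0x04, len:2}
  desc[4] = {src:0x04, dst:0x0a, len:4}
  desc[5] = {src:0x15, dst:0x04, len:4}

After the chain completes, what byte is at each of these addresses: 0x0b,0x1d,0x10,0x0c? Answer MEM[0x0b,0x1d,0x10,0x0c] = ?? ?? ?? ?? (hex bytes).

  after D0: wrote 2B at 0x03 = 5f02
  after D1: wrote 6B at 0x15 = adb73e2845e4
  after D2: wrote 4B at 0x1a = adb73e28
  after D3: wrote 2B at 0x04 = 45e4
  after D4: wrote 4B at 0x0a = 45e4919c
  after D5: wrote 4B at 0x04 = adb73e28
query mem[0x0b]=0xe4, mem[0x1d]=0x28, mem[0x10]=0xc3, mem[0x0c]=0x91

MEM[0x0b,0x1d,0x10,0x0c] = e4 28 c3 91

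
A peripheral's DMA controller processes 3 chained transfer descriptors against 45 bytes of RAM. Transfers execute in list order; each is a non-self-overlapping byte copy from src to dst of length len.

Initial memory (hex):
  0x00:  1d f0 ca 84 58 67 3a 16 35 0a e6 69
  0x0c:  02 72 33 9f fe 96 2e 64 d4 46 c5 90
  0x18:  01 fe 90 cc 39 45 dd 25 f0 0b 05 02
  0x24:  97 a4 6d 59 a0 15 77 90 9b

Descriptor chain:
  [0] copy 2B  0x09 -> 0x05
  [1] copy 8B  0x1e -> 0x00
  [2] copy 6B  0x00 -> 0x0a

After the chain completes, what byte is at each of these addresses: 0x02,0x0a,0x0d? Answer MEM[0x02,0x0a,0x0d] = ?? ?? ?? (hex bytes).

MEM[0x02,0x0a,0x0d] = f0 dd 0b

#0 dst[0x05+2] := {0x0a,0xe6}
#1 dst[0x00+8] := {0xdd,0x25,0xf0,0x0b,0x05,0x02,0x97,0xa4}
#2 dst[0x0a+6] := {0xdd,0x25,0xf0,0x0b,0x05,0x02}
query mem[0x02]=0xf0, mem[0x0a]=0xdd, mem[0x0d]=0x0b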